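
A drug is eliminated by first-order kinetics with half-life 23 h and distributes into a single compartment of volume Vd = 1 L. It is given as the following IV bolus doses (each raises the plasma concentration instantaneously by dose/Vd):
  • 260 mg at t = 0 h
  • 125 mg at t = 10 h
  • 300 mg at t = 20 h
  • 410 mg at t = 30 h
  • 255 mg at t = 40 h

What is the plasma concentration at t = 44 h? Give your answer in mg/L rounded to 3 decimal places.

754.365 mg/L

k = ln 2 / 23 = 0.03014 per h
Dose 1 (260 mg at t=0 h): 260·exp(−0.03014·44) = 69.038 mg/L
Dose 2 (125 mg at t=10 h): 125·exp(−0.03014·34) = 44.865 mg/L
Dose 3 (300 mg at t=20 h): 300·exp(−0.03014·24) = 145.547 mg/L
Dose 4 (410 mg at t=30 h): 410·exp(−0.03014·14) = 268.874 mg/L
Dose 5 (255 mg at t=40 h): 255·exp(−0.03014·4) = 226.041 mg/L
C(44) = 69.038 + 44.865 + 145.547 + 268.874 + 226.041 = 754.365 mg/L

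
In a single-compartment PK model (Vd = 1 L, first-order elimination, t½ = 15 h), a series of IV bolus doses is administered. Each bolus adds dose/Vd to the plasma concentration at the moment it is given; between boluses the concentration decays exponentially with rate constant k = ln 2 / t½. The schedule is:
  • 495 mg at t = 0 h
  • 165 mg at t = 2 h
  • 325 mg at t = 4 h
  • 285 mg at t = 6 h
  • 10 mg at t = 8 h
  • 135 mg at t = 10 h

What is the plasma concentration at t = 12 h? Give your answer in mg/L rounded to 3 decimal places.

k = ln 2 / 15 = 0.04621 per h
Dose 1 (495 mg at t=0 h): 495·exp(−0.04621·12) = 284.303 mg/L
Dose 2 (165 mg at t=2 h): 165·exp(−0.04621·10) = 103.943 mg/L
Dose 3 (325 mg at t=4 h): 325·exp(−0.04621·8) = 224.561 mg/L
Dose 4 (285 mg at t=6 h): 285·exp(−0.04621·6) = 215.990 mg/L
Dose 5 (10 mg at t=8 h): 10·exp(−0.04621·4) = 8.312 mg/L
Dose 6 (135 mg at t=10 h): 135·exp(−0.04621·2) = 123.083 mg/L
C(12) = 284.303 + 103.943 + 224.561 + 215.990 + 8.312 + 123.083 = 960.192 mg/L

960.192 mg/L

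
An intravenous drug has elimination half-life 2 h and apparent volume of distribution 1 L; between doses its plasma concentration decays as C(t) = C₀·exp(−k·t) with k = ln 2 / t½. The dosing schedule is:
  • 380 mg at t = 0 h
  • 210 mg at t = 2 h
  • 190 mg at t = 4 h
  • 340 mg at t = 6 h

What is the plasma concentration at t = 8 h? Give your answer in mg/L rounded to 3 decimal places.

267.500 mg/L

k = ln 2 / 2 = 0.34657 per h
Dose 1 (380 mg at t=0 h): 380·exp(−0.34657·8) = 23.750 mg/L
Dose 2 (210 mg at t=2 h): 210·exp(−0.34657·6) = 26.250 mg/L
Dose 3 (190 mg at t=4 h): 190·exp(−0.34657·4) = 47.500 mg/L
Dose 4 (340 mg at t=6 h): 340·exp(−0.34657·2) = 170.000 mg/L
C(8) = 23.750 + 26.250 + 47.500 + 170.000 = 267.500 mg/L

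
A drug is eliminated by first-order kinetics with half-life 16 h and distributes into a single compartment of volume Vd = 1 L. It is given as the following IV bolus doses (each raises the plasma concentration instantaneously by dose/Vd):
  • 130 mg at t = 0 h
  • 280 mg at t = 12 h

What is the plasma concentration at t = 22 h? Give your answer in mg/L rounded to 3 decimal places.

231.679 mg/L

k = ln 2 / 16 = 0.04332 per h
Dose 1 (130 mg at t=0 h): 130·exp(−0.04332·22) = 50.122 mg/L
Dose 2 (280 mg at t=12 h): 280·exp(−0.04332·10) = 181.558 mg/L
C(22) = 50.122 + 181.558 = 231.679 mg/L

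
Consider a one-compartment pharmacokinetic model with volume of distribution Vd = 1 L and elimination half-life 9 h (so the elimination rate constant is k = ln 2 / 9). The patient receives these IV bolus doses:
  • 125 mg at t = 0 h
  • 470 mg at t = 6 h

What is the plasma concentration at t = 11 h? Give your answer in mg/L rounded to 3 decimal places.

373.363 mg/L

k = ln 2 / 9 = 0.07702 per h
Dose 1 (125 mg at t=0 h): 125·exp(−0.07702·11) = 53.578 mg/L
Dose 2 (470 mg at t=6 h): 470·exp(−0.07702·5) = 319.786 mg/L
C(11) = 53.578 + 319.786 = 373.363 mg/L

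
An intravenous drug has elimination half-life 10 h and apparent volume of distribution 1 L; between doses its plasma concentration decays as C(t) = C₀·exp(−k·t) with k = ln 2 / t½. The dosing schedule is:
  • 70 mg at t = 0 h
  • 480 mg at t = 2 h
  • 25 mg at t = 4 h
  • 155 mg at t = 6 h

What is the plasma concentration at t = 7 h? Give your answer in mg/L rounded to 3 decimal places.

k = ln 2 / 10 = 0.06931 per h
Dose 1 (70 mg at t=0 h): 70·exp(−0.06931·7) = 43.090 mg/L
Dose 2 (480 mg at t=2 h): 480·exp(−0.06931·5) = 339.411 mg/L
Dose 3 (25 mg at t=4 h): 25·exp(−0.06931·3) = 20.306 mg/L
Dose 4 (155 mg at t=6 h): 155·exp(−0.06931·1) = 144.620 mg/L
C(7) = 43.090 + 339.411 + 20.306 + 144.620 = 547.428 mg/L

547.428 mg/L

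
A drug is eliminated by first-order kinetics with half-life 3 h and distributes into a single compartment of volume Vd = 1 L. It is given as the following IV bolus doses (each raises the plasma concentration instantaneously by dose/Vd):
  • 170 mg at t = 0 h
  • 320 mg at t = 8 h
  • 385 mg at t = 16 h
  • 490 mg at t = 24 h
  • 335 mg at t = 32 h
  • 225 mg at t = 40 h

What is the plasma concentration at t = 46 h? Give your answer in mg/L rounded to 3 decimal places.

k = ln 2 / 3 = 0.23105 per h
Dose 1 (170 mg at t=0 h): 170·exp(−0.23105·46) = 0.004 mg/L
Dose 2 (320 mg at t=8 h): 320·exp(−0.23105·38) = 0.049 mg/L
Dose 3 (385 mg at t=16 h): 385·exp(−0.23105·30) = 0.376 mg/L
Dose 4 (490 mg at t=24 h): 490·exp(−0.23105·22) = 3.038 mg/L
Dose 5 (335 mg at t=32 h): 335·exp(−0.23105·14) = 13.190 mg/L
Dose 6 (225 mg at t=40 h): 225·exp(−0.23105·6) = 56.250 mg/L
C(46) = 0.004 + 0.049 + 0.376 + 3.038 + 13.190 + 56.250 = 72.907 mg/L

72.907 mg/L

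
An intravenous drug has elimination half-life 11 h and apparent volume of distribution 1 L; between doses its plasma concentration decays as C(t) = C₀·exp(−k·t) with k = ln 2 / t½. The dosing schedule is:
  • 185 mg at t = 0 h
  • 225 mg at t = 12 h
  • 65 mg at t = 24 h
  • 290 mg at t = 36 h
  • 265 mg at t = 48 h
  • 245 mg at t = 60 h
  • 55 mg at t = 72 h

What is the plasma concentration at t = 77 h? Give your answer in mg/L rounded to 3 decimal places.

196.081 mg/L

k = ln 2 / 11 = 0.06301 per h
Dose 1 (185 mg at t=0 h): 185·exp(−0.06301·77) = 1.445 mg/L
Dose 2 (225 mg at t=12 h): 225·exp(−0.06301·65) = 3.744 mg/L
Dose 3 (65 mg at t=24 h): 65·exp(−0.06301·53) = 2.304 mg/L
Dose 4 (290 mg at t=36 h): 290·exp(−0.06301·41) = 21.897 mg/L
Dose 5 (265 mg at t=48 h): 265·exp(−0.06301·29) = 42.621 mg/L
Dose 6 (245 mg at t=60 h): 245·exp(−0.06301·17) = 83.934 mg/L
Dose 7 (55 mg at t=72 h): 55·exp(−0.06301·5) = 40.136 mg/L
C(77) = 1.445 + 3.744 + 2.304 + 21.897 + 42.621 + 83.934 + 40.136 = 196.081 mg/L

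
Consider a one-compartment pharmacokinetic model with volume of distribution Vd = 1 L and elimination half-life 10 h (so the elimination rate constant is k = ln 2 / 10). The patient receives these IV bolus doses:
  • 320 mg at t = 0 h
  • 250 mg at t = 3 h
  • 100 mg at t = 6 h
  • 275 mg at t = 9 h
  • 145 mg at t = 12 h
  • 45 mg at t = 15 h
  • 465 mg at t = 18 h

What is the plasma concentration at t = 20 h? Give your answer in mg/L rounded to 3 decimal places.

843.038 mg/L

k = ln 2 / 10 = 0.06931 per h
Dose 1 (320 mg at t=0 h): 320·exp(−0.06931·20) = 80.000 mg/L
Dose 2 (250 mg at t=3 h): 250·exp(−0.06931·17) = 76.947 mg/L
Dose 3 (100 mg at t=6 h): 100·exp(−0.06931·14) = 37.893 mg/L
Dose 4 (275 mg at t=9 h): 275·exp(−0.06931·11) = 128.292 mg/L
Dose 5 (145 mg at t=12 h): 145·exp(−0.06931·8) = 83.281 mg/L
Dose 6 (45 mg at t=15 h): 45·exp(−0.06931·5) = 31.820 mg/L
Dose 7 (465 mg at t=18 h): 465·exp(−0.06931·2) = 404.806 mg/L
C(20) = 80.000 + 76.947 + 37.893 + 128.292 + 83.281 + 31.820 + 404.806 = 843.038 mg/L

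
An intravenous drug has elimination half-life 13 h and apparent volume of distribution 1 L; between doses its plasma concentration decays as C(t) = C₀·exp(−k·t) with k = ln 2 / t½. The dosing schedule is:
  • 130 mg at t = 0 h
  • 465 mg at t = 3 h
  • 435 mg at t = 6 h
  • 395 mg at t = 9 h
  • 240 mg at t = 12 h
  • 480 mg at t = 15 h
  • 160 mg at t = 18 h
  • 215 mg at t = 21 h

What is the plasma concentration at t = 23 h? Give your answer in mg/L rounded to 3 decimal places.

k = ln 2 / 13 = 0.05332 per h
Dose 1 (130 mg at t=0 h): 130·exp(−0.05332·23) = 38.137 mg/L
Dose 2 (465 mg at t=3 h): 465·exp(−0.05332·20) = 160.077 mg/L
Dose 3 (435 mg at t=6 h): 435·exp(−0.05332·17) = 175.725 mg/L
Dose 4 (395 mg at t=9 h): 395·exp(−0.05332·14) = 187.245 mg/L
Dose 5 (240 mg at t=12 h): 240·exp(−0.05332·11) = 133.504 mg/L
Dose 6 (480 mg at t=15 h): 480·exp(−0.05332·8) = 313.323 mg/L
Dose 7 (160 mg at t=18 h): 160·exp(−0.05332·5) = 122.557 mg/L
Dose 8 (215 mg at t=21 h): 215·exp(−0.05332·2) = 193.253 mg/L
C(23) = 38.137 + 160.077 + 175.725 + 187.245 + 133.504 + 313.323 + 122.557 + 193.253 = 1323.822 mg/L

1323.822 mg/L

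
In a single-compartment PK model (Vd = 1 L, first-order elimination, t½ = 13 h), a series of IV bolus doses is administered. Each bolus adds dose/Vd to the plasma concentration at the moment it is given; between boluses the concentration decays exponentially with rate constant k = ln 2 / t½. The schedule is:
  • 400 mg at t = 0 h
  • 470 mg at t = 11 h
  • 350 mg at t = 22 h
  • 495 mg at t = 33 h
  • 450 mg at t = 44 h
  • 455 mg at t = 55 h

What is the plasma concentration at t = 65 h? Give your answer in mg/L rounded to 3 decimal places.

k = ln 2 / 13 = 0.05332 per h
Dose 1 (400 mg at t=0 h): 400·exp(−0.05332·65) = 12.500 mg/L
Dose 2 (470 mg at t=11 h): 470·exp(−0.05332·54) = 26.404 mg/L
Dose 3 (350 mg at t=22 h): 350·exp(−0.05332·43) = 35.347 mg/L
Dose 4 (495 mg at t=33 h): 495·exp(−0.05332·32) = 89.869 mg/L
Dose 5 (450 mg at t=44 h): 450·exp(−0.05332·21) = 146.870 mg/L
Dose 6 (455 mg at t=55 h): 455·exp(−0.05332·10) = 266.962 mg/L
C(65) = 12.500 + 26.404 + 35.347 + 89.869 + 146.870 + 266.962 = 577.952 mg/L

577.952 mg/L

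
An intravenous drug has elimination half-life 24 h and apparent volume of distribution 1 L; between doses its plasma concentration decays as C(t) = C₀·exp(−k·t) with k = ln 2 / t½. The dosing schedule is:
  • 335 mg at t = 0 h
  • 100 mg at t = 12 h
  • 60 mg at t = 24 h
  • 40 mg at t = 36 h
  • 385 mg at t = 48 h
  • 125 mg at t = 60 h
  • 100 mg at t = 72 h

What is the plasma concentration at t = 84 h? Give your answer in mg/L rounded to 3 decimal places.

332.045 mg/L

k = ln 2 / 24 = 0.02888 per h
Dose 1 (335 mg at t=0 h): 335·exp(−0.02888·84) = 29.610 mg/L
Dose 2 (100 mg at t=12 h): 100·exp(−0.02888·72) = 12.500 mg/L
Dose 3 (60 mg at t=24 h): 60·exp(−0.02888·60) = 10.607 mg/L
Dose 4 (40 mg at t=36 h): 40·exp(−0.02888·48) = 10.000 mg/L
Dose 5 (385 mg at t=48 h): 385·exp(−0.02888·36) = 136.118 mg/L
Dose 6 (125 mg at t=60 h): 125·exp(−0.02888·24) = 62.500 mg/L
Dose 7 (100 mg at t=72 h): 100·exp(−0.02888·12) = 70.711 mg/L
C(84) = 29.610 + 12.500 + 10.607 + 10.000 + 136.118 + 62.500 + 70.711 = 332.045 mg/L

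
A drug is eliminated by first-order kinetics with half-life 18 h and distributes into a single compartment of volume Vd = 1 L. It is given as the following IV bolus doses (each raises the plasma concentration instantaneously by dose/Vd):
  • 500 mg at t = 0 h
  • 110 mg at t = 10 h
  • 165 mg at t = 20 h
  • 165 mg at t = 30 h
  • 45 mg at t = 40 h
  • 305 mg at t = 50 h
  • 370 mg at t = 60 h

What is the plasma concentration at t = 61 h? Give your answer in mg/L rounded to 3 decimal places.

k = ln 2 / 18 = 0.03851 per h
Dose 1 (500 mg at t=0 h): 500·exp(−0.03851·61) = 47.732 mg/L
Dose 2 (110 mg at t=10 h): 110·exp(−0.03851·51) = 15.434 mg/L
Dose 3 (165 mg at t=20 h): 165·exp(−0.03851·41) = 34.025 mg/L
Dose 4 (165 mg at t=30 h): 165·exp(−0.03851·31) = 50.008 mg/L
Dose 5 (45 mg at t=40 h): 45·exp(−0.03851·21) = 20.045 mg/L
Dose 6 (305 mg at t=50 h): 305·exp(−0.03851·11) = 199.681 mg/L
Dose 7 (370 mg at t=60 h): 370·exp(−0.03851·1) = 356.023 mg/L
C(61) = 47.732 + 15.434 + 34.025 + 50.008 + 20.045 + 199.681 + 356.023 = 722.949 mg/L

722.949 mg/L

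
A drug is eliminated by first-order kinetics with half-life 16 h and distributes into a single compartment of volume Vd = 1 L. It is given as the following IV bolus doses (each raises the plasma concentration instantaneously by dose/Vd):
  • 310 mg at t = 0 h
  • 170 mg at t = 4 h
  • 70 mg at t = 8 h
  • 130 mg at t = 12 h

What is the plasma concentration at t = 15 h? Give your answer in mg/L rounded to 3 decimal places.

k = ln 2 / 16 = 0.04332 per h
Dose 1 (310 mg at t=0 h): 310·exp(−0.04332·15) = 161.862 mg/L
Dose 2 (170 mg at t=4 h): 170·exp(−0.04332·11) = 105.558 mg/L
Dose 3 (70 mg at t=8 h): 70·exp(−0.04332·7) = 51.689 mg/L
Dose 4 (130 mg at t=12 h): 130·exp(−0.04332·3) = 114.156 mg/L
C(15) = 161.862 + 105.558 + 51.689 + 114.156 = 433.266 mg/L

433.266 mg/L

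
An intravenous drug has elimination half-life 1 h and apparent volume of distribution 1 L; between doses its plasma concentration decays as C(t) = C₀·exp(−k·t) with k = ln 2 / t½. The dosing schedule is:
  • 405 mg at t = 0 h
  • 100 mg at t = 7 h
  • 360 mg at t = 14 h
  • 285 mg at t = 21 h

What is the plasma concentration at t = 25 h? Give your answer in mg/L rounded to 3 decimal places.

k = ln 2 / 1 = 0.69315 per h
Dose 1 (405 mg at t=0 h): 405·exp(−0.69315·25) = 0.000 mg/L
Dose 2 (100 mg at t=7 h): 100·exp(−0.69315·18) = 0.000 mg/L
Dose 3 (360 mg at t=14 h): 360·exp(−0.69315·11) = 0.176 mg/L
Dose 4 (285 mg at t=21 h): 285·exp(−0.69315·4) = 17.812 mg/L
C(25) = 0.000 + 0.000 + 0.176 + 17.812 = 17.989 mg/L

17.989 mg/L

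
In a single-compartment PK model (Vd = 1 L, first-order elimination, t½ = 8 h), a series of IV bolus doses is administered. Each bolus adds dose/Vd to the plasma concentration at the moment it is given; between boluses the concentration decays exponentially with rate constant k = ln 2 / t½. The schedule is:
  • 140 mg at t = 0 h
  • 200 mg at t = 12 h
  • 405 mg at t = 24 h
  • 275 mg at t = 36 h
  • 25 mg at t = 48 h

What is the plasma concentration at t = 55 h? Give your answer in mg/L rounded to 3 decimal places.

100.260 mg/L

k = ln 2 / 8 = 0.08664 per h
Dose 1 (140 mg at t=0 h): 140·exp(−0.08664·55) = 1.193 mg/L
Dose 2 (200 mg at t=12 h): 200·exp(−0.08664·43) = 4.819 mg/L
Dose 3 (405 mg at t=24 h): 405·exp(−0.08664·31) = 27.603 mg/L
Dose 4 (275 mg at t=36 h): 275·exp(−0.08664·19) = 53.013 mg/L
Dose 5 (25 mg at t=48 h): 25·exp(−0.08664·7) = 13.631 mg/L
C(55) = 1.193 + 4.819 + 27.603 + 53.013 + 13.631 = 100.260 mg/L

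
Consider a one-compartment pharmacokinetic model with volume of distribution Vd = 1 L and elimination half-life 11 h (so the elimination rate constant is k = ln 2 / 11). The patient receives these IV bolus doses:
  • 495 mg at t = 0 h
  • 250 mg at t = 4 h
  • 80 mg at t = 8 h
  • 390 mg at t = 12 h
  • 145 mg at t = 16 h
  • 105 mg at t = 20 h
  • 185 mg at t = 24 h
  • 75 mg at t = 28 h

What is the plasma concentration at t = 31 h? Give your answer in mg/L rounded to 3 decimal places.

k = ln 2 / 11 = 0.06301 per h
Dose 1 (495 mg at t=0 h): 495·exp(−0.06301·31) = 70.186 mg/L
Dose 2 (250 mg at t=4 h): 250·exp(−0.06301·27) = 45.609 mg/L
Dose 3 (80 mg at t=8 h): 80·exp(−0.06301·23) = 18.779 mg/L
Dose 4 (390 mg at t=12 h): 390·exp(−0.06301·19) = 117.789 mg/L
Dose 5 (145 mg at t=16 h): 145·exp(−0.06301·15) = 56.347 mg/L
Dose 6 (105 mg at t=20 h): 105·exp(−0.06301·11) = 52.500 mg/L
Dose 7 (185 mg at t=24 h): 185·exp(−0.06301·7) = 119.017 mg/L
Dose 8 (75 mg at t=28 h): 75·exp(−0.06301·3) = 62.081 mg/L
C(31) = 70.186 + 45.609 + 18.779 + 117.789 + 56.347 + 52.500 + 119.017 + 62.081 = 542.307 mg/L

542.307 mg/L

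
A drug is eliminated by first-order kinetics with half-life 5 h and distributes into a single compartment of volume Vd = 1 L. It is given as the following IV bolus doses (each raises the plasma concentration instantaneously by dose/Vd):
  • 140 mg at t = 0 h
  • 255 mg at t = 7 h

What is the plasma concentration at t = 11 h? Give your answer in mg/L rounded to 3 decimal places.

176.928 mg/L

k = ln 2 / 5 = 0.13863 per h
Dose 1 (140 mg at t=0 h): 140·exp(−0.13863·11) = 30.469 mg/L
Dose 2 (255 mg at t=7 h): 255·exp(−0.13863·4) = 146.459 mg/L
C(11) = 30.469 + 146.459 = 176.928 mg/L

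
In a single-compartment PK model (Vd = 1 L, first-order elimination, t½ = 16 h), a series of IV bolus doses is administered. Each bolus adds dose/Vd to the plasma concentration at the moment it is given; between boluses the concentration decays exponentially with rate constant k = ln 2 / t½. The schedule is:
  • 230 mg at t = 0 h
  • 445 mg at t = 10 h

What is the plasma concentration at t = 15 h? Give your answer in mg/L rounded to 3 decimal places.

k = ln 2 / 16 = 0.04332 per h
Dose 1 (230 mg at t=0 h): 230·exp(−0.04332·15) = 120.091 mg/L
Dose 2 (445 mg at t=10 h): 445·exp(−0.04332·5) = 358.334 mg/L
C(15) = 120.091 + 358.334 = 478.426 mg/L

478.426 mg/L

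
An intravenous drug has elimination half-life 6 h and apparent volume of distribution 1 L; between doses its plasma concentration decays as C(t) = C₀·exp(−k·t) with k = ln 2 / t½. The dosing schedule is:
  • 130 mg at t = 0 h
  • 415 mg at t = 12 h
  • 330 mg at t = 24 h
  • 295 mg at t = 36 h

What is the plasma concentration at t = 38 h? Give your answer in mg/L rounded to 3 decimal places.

321.821 mg/L

k = ln 2 / 6 = 0.11552 per h
Dose 1 (130 mg at t=0 h): 130·exp(−0.11552·38) = 1.612 mg/L
Dose 2 (415 mg at t=12 h): 415·exp(−0.11552·26) = 20.587 mg/L
Dose 3 (330 mg at t=24 h): 330·exp(−0.11552·14) = 65.480 mg/L
Dose 4 (295 mg at t=36 h): 295·exp(−0.11552·2) = 234.142 mg/L
C(38) = 1.612 + 20.587 + 65.480 + 234.142 = 321.821 mg/L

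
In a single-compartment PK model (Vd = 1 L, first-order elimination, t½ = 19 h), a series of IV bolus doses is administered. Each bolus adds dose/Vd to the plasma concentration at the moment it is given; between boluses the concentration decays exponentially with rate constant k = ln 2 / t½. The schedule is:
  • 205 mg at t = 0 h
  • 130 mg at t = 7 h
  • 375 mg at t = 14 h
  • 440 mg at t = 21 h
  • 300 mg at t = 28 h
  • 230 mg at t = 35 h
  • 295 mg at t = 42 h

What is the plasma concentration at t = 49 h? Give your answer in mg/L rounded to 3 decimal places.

831.390 mg/L

k = ln 2 / 19 = 0.03648 per h
Dose 1 (205 mg at t=0 h): 205·exp(−0.03648·49) = 34.309 mg/L
Dose 2 (130 mg at t=7 h): 130·exp(−0.03648·42) = 28.087 mg/L
Dose 3 (375 mg at t=14 h): 375·exp(−0.03648·35) = 104.593 mg/L
Dose 4 (440 mg at t=21 h): 440·exp(−0.03648·28) = 158.427 mg/L
Dose 5 (300 mg at t=28 h): 300·exp(−0.03648·21) = 139.445 mg/L
Dose 6 (230 mg at t=35 h): 230·exp(−0.03648·14) = 138.012 mg/L
Dose 7 (295 mg at t=42 h): 295·exp(−0.03648·7) = 228.516 mg/L
C(49) = 34.309 + 28.087 + 104.593 + 158.427 + 139.445 + 138.012 + 228.516 = 831.390 mg/L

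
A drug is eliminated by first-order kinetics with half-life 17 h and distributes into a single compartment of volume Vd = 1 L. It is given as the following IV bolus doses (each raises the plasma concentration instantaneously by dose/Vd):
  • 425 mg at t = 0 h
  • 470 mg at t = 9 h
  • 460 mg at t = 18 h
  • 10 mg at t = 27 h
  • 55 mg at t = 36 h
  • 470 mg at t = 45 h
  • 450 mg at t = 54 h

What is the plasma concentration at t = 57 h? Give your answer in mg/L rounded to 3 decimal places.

k = ln 2 / 17 = 0.04077 per h
Dose 1 (425 mg at t=0 h): 425·exp(−0.04077·57) = 41.596 mg/L
Dose 2 (470 mg at t=9 h): 470·exp(−0.04077·48) = 66.394 mg/L
Dose 3 (460 mg at t=18 h): 460·exp(−0.04077·39) = 93.791 mg/L
Dose 4 (10 mg at t=27 h): 10·exp(−0.04077·30) = 2.943 mg/L
Dose 5 (55 mg at t=36 h): 55·exp(−0.04077·21) = 23.362 mg/L
Dose 6 (470 mg at t=45 h): 470·exp(−0.04077·12) = 288.142 mg/L
Dose 7 (450 mg at t=54 h): 450·exp(−0.04077·3) = 398.189 mg/L
C(57) = 41.596 + 66.394 + 93.791 + 2.943 + 23.362 + 288.142 + 398.189 = 914.417 mg/L

914.417 mg/L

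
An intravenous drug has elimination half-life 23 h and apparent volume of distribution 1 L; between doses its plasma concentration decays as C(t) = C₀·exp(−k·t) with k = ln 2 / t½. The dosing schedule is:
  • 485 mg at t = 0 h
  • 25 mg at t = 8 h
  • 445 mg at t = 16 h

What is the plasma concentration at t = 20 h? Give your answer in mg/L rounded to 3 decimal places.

k = ln 2 / 23 = 0.03014 per h
Dose 1 (485 mg at t=0 h): 485·exp(−0.03014·20) = 265.446 mg/L
Dose 2 (25 mg at t=8 h): 25·exp(−0.03014·12) = 17.413 mg/L
Dose 3 (445 mg at t=16 h): 445·exp(−0.03014·4) = 394.464 mg/L
C(20) = 265.446 + 17.413 + 394.464 = 677.323 mg/L

677.323 mg/L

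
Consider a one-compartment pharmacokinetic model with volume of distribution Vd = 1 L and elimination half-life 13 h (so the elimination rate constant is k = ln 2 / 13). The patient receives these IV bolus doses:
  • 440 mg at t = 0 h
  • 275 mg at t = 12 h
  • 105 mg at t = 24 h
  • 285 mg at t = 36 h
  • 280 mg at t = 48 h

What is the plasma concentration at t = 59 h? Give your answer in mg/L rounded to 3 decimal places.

k = ln 2 / 13 = 0.05332 per h
Dose 1 (440 mg at t=0 h): 440·exp(−0.05332·59) = 18.934 mg/L
Dose 2 (275 mg at t=12 h): 275·exp(−0.05332·47) = 22.438 mg/L
Dose 3 (105 mg at t=24 h): 105·exp(−0.05332·35) = 16.245 mg/L
Dose 4 (285 mg at t=36 h): 285·exp(−0.05332·23) = 83.609 mg/L
Dose 5 (280 mg at t=48 h): 280·exp(−0.05332·11) = 155.754 mg/L
C(59) = 18.934 + 22.438 + 16.245 + 83.609 + 155.754 = 296.981 mg/L

296.981 mg/L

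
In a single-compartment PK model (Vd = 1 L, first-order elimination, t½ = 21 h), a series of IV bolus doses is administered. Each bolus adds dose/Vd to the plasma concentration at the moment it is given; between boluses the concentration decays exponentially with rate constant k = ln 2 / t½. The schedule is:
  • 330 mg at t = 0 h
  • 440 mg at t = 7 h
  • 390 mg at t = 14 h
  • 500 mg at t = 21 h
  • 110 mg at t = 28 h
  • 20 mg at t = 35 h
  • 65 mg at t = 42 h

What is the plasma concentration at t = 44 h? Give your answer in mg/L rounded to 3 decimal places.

726.458 mg/L

k = ln 2 / 21 = 0.03301 per h
Dose 1 (330 mg at t=0 h): 330·exp(−0.03301·44) = 77.230 mg/L
Dose 2 (440 mg at t=7 h): 440·exp(−0.03301·37) = 129.738 mg/L
Dose 3 (390 mg at t=14 h): 390·exp(−0.03301·30) = 144.884 mg/L
Dose 4 (500 mg at t=21 h): 500·exp(−0.03301·23) = 234.029 mg/L
Dose 5 (110 mg at t=28 h): 110·exp(−0.03301·16) = 64.869 mg/L
Dose 6 (20 mg at t=35 h): 20·exp(−0.03301·9) = 14.860 mg/L
Dose 7 (65 mg at t=42 h): 65·exp(−0.03301·2) = 60.848 mg/L
C(44) = 77.230 + 129.738 + 144.884 + 234.029 + 64.869 + 14.860 + 60.848 = 726.458 mg/L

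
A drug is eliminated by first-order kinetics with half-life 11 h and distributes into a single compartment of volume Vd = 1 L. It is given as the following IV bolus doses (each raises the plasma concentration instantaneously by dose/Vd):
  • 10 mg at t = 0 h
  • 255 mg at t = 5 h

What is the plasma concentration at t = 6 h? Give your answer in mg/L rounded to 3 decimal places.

k = ln 2 / 11 = 0.06301 per h
Dose 1 (10 mg at t=0 h): 10·exp(−0.06301·6) = 6.852 mg/L
Dose 2 (255 mg at t=5 h): 255·exp(−0.06301·1) = 239.427 mg/L
C(6) = 6.852 + 239.427 = 246.279 mg/L

246.279 mg/L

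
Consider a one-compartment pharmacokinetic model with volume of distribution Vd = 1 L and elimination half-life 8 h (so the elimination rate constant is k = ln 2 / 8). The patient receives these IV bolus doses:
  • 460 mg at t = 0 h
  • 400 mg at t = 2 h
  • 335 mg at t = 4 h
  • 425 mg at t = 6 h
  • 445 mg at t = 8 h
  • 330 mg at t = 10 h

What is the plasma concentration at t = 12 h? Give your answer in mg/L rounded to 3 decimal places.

1343.179 mg/L

k = ln 2 / 8 = 0.08664 per h
Dose 1 (460 mg at t=0 h): 460·exp(−0.08664·12) = 162.635 mg/L
Dose 2 (400 mg at t=2 h): 400·exp(−0.08664·10) = 168.179 mg/L
Dose 3 (335 mg at t=4 h): 335·exp(−0.08664·8) = 167.500 mg/L
Dose 4 (425 mg at t=6 h): 425·exp(−0.08664·6) = 252.707 mg/L
Dose 5 (445 mg at t=8 h): 445·exp(−0.08664·4) = 314.663 mg/L
Dose 6 (330 mg at t=10 h): 330·exp(−0.08664·2) = 277.496 mg/L
C(12) = 162.635 + 168.179 + 167.500 + 252.707 + 314.663 + 277.496 = 1343.179 mg/L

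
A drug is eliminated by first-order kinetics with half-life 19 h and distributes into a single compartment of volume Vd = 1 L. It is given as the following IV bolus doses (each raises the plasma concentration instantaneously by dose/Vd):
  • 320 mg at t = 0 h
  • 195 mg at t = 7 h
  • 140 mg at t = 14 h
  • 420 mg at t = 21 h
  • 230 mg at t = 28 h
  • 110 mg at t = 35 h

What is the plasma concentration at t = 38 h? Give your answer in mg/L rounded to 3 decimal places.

685.448 mg/L

k = ln 2 / 19 = 0.03648 per h
Dose 1 (320 mg at t=0 h): 320·exp(−0.03648·38) = 80.000 mg/L
Dose 2 (195 mg at t=7 h): 195·exp(−0.03648·31) = 62.933 mg/L
Dose 3 (140 mg at t=14 h): 140·exp(−0.03648·24) = 58.328 mg/L
Dose 4 (420 mg at t=21 h): 420·exp(−0.03648·17) = 225.895 mg/L
Dose 5 (230 mg at t=28 h): 230·exp(−0.03648·10) = 159.695 mg/L
Dose 6 (110 mg at t=35 h): 110·exp(−0.03648·3) = 98.597 mg/L
C(38) = 80.000 + 62.933 + 58.328 + 225.895 + 159.695 + 98.597 = 685.448 mg/L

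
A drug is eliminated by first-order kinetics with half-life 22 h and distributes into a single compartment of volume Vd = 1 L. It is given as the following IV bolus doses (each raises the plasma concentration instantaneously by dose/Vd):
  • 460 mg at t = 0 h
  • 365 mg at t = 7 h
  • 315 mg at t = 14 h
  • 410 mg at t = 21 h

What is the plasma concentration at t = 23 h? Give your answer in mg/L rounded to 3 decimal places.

1065.530 mg/L

k = ln 2 / 22 = 0.03151 per h
Dose 1 (460 mg at t=0 h): 460·exp(−0.03151·23) = 222.866 mg/L
Dose 2 (365 mg at t=7 h): 365·exp(−0.03151·16) = 220.476 mg/L
Dose 3 (315 mg at t=14 h): 315·exp(−0.03151·9) = 237.226 mg/L
Dose 4 (410 mg at t=21 h): 410·exp(−0.03151·2) = 384.962 mg/L
C(23) = 222.866 + 220.476 + 237.226 + 384.962 = 1065.530 mg/L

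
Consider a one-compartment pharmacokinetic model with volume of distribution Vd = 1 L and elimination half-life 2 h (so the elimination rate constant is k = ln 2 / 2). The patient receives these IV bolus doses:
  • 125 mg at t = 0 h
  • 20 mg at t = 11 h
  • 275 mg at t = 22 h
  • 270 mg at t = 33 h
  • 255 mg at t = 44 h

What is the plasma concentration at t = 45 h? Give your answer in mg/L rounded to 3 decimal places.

184.626 mg/L

k = ln 2 / 2 = 0.34657 per h
Dose 1 (125 mg at t=0 h): 125·exp(−0.34657·45) = 0.000 mg/L
Dose 2 (20 mg at t=11 h): 20·exp(−0.34657·34) = 0.000 mg/L
Dose 3 (275 mg at t=22 h): 275·exp(−0.34657·23) = 0.095 mg/L
Dose 4 (270 mg at t=33 h): 270·exp(−0.34657·12) = 4.219 mg/L
Dose 5 (255 mg at t=44 h): 255·exp(−0.34657·1) = 180.312 mg/L
C(45) = 0.000 + 0.000 + 0.095 + 4.219 + 180.312 = 184.626 mg/L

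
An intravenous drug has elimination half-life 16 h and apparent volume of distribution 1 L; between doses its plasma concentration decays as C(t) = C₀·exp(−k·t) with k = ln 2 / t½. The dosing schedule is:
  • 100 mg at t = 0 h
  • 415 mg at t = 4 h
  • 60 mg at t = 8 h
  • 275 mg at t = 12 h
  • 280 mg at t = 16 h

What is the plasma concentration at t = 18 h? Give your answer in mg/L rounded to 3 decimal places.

779.851 mg/L

k = ln 2 / 16 = 0.04332 per h
Dose 1 (100 mg at t=0 h): 100·exp(−0.04332·18) = 45.850 mg/L
Dose 2 (415 mg at t=4 h): 415·exp(−0.04332·14) = 226.280 mg/L
Dose 3 (60 mg at t=8 h): 60·exp(−0.04332·10) = 38.905 mg/L
Dose 4 (275 mg at t=12 h): 275·exp(−0.04332·6) = 212.054 mg/L
Dose 5 (280 mg at t=16 h): 280·exp(−0.04332·2) = 256.761 mg/L
C(18) = 45.850 + 226.280 + 38.905 + 212.054 + 256.761 = 779.851 mg/L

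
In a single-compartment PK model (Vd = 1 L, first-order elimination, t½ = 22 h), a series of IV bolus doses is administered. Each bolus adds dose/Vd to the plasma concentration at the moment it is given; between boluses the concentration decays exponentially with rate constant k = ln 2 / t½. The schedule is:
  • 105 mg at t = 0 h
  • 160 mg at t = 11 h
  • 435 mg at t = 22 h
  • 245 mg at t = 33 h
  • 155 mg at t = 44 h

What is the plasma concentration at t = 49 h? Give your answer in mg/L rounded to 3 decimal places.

k = ln 2 / 22 = 0.03151 per h
Dose 1 (105 mg at t=0 h): 105·exp(−0.03151·49) = 22.424 mg/L
Dose 2 (160 mg at t=11 h): 160·exp(−0.03151·38) = 48.324 mg/L
Dose 3 (435 mg at t=22 h): 435·exp(−0.03151·27) = 185.799 mg/L
Dose 4 (245 mg at t=33 h): 245·exp(−0.03151·16) = 147.991 mg/L
Dose 5 (155 mg at t=44 h): 155·exp(−0.03151·5) = 132.408 mg/L
C(49) = 22.424 + 48.324 + 185.799 + 147.991 + 132.408 = 536.946 mg/L

536.946 mg/L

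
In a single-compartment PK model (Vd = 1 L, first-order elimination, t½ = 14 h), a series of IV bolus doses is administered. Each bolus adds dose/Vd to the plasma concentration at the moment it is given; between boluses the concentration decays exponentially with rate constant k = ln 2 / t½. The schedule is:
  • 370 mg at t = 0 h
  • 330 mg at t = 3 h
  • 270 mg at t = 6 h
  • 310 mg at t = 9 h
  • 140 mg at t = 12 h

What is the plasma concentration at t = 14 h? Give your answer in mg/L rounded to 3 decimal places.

k = ln 2 / 14 = 0.04951 per h
Dose 1 (370 mg at t=0 h): 370·exp(−0.04951·14) = 185.000 mg/L
Dose 2 (330 mg at t=3 h): 330·exp(−0.04951·11) = 191.421 mg/L
Dose 3 (270 mg at t=6 h): 270·exp(−0.04951·8) = 181.697 mg/L
Dose 4 (310 mg at t=9 h): 310·exp(−0.04951·5) = 242.020 mg/L
Dose 5 (140 mg at t=12 h): 140·exp(−0.04951·2) = 126.801 mg/L
C(14) = 185.000 + 191.421 + 181.697 + 242.020 + 126.801 = 926.939 mg/L

926.939 mg/L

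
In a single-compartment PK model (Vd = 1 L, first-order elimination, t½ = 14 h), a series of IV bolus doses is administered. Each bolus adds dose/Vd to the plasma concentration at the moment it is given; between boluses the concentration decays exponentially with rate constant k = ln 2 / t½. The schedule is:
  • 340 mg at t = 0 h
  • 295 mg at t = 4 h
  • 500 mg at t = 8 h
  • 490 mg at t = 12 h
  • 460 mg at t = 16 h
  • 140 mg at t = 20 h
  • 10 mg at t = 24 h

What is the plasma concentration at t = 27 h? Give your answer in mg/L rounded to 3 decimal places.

986.567 mg/L

k = ln 2 / 14 = 0.04951 per h
Dose 1 (340 mg at t=0 h): 340·exp(−0.04951·27) = 89.314 mg/L
Dose 2 (295 mg at t=4 h): 295·exp(−0.04951·23) = 94.465 mg/L
Dose 3 (500 mg at t=8 h): 500·exp(−0.04951·19) = 195.177 mg/L
Dose 4 (490 mg at t=12 h): 490·exp(−0.04951·15) = 233.165 mg/L
Dose 5 (460 mg at t=16 h): 460·exp(−0.04951·11) = 266.830 mg/L
Dose 6 (140 mg at t=20 h): 140·exp(−0.04951·7) = 98.995 mg/L
Dose 7 (10 mg at t=24 h): 10·exp(−0.04951·3) = 8.620 mg/L
C(27) = 89.314 + 94.465 + 195.177 + 233.165 + 266.830 + 98.995 + 8.620 = 986.567 mg/L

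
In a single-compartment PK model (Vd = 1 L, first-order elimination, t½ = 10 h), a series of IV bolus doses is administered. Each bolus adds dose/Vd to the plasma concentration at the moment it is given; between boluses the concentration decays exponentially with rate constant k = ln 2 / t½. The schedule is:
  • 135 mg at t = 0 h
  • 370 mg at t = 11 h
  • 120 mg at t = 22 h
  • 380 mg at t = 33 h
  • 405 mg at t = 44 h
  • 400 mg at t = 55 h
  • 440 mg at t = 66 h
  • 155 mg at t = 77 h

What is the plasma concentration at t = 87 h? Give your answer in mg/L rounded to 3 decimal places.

256.778 mg/L

k = ln 2 / 10 = 0.06931 per h
Dose 1 (135 mg at t=0 h): 135·exp(−0.06931·87) = 0.325 mg/L
Dose 2 (370 mg at t=11 h): 370·exp(−0.06931·76) = 1.907 mg/L
Dose 3 (120 mg at t=22 h): 120·exp(−0.06931·65) = 1.326 mg/L
Dose 4 (380 mg at t=33 h): 380·exp(−0.06931·54) = 9.000 mg/L
Dose 5 (405 mg at t=44 h): 405·exp(−0.06931·43) = 20.560 mg/L
Dose 6 (400 mg at t=55 h): 400·exp(−0.06931·32) = 43.528 mg/L
Dose 7 (440 mg at t=66 h): 440·exp(−0.06931·21) = 102.634 mg/L
Dose 8 (155 mg at t=77 h): 155·exp(−0.06931·10) = 77.500 mg/L
C(87) = 0.325 + 1.907 + 1.326 + 9.000 + 20.560 + 43.528 + 102.634 + 77.500 = 256.778 mg/L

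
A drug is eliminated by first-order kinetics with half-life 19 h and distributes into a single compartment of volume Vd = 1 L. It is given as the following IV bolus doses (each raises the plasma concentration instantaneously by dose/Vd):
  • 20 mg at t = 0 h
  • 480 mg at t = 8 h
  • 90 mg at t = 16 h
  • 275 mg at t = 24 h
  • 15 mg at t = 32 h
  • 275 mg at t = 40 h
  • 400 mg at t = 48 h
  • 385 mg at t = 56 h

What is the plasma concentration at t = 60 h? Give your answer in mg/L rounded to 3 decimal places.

k = ln 2 / 19 = 0.03648 per h
Dose 1 (20 mg at t=0 h): 20·exp(−0.03648·60) = 2.241 mg/L
Dose 2 (480 mg at t=8 h): 480·exp(−0.03648·52) = 72.006 mg/L
Dose 3 (90 mg at t=16 h): 90·exp(−0.03648·44) = 18.077 mg/L
Dose 4 (275 mg at t=24 h): 275·exp(−0.03648·36) = 73.954 mg/L
Dose 5 (15 mg at t=32 h): 15·exp(−0.03648·28) = 5.401 mg/L
Dose 6 (275 mg at t=40 h): 275·exp(−0.03648·20) = 132.574 mg/L
Dose 7 (400 mg at t=48 h): 400·exp(−0.03648·12) = 258.188 mg/L
Dose 8 (385 mg at t=56 h): 385·exp(−0.03648·4) = 332.725 mg/L
C(60) = 2.241 + 72.006 + 18.077 + 73.954 + 5.401 + 132.574 + 258.188 + 332.725 = 895.166 mg/L

895.166 mg/L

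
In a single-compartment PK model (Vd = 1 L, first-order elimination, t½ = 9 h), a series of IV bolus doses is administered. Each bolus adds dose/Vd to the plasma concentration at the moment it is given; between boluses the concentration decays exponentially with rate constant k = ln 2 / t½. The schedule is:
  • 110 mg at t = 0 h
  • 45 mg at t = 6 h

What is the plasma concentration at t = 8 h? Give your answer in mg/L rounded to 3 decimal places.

k = ln 2 / 9 = 0.07702 per h
Dose 1 (110 mg at t=0 h): 110·exp(−0.07702·8) = 59.403 mg/L
Dose 2 (45 mg at t=6 h): 45·exp(−0.07702·2) = 38.576 mg/L
C(8) = 59.403 + 38.576 = 97.979 mg/L

97.979 mg/L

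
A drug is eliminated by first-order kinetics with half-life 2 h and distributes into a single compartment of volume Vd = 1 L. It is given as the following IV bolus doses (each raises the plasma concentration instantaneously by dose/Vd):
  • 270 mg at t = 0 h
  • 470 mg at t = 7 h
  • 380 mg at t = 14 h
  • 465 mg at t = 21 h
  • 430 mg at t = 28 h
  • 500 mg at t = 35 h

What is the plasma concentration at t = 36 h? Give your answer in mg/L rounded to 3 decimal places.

k = ln 2 / 2 = 0.34657 per h
Dose 1 (270 mg at t=0 h): 270·exp(−0.34657·36) = 0.001 mg/L
Dose 2 (470 mg at t=7 h): 470·exp(−0.34657·29) = 0.020 mg/L
Dose 3 (380 mg at t=14 h): 380·exp(−0.34657·22) = 0.186 mg/L
Dose 4 (465 mg at t=21 h): 465·exp(−0.34657·15) = 2.569 mg/L
Dose 5 (430 mg at t=28 h): 430·exp(−0.34657·8) = 26.875 mg/L
Dose 6 (500 mg at t=35 h): 500·exp(−0.34657·1) = 353.553 mg/L
C(36) = 0.001 + 0.020 + 0.186 + 2.569 + 26.875 + 353.553 = 383.204 mg/L

383.204 mg/L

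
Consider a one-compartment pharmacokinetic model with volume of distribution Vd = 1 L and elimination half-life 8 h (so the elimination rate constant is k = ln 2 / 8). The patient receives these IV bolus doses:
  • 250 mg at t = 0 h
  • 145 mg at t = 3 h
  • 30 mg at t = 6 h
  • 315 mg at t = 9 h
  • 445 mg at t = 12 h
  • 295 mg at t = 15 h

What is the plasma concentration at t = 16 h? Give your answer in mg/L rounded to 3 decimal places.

k = ln 2 / 8 = 0.08664 per h
Dose 1 (250 mg at t=0 h): 250·exp(−0.08664·16) = 62.500 mg/L
Dose 2 (145 mg at t=3 h): 145·exp(−0.08664·13) = 47.010 mg/L
Dose 3 (30 mg at t=6 h): 30·exp(−0.08664·10) = 12.613 mg/L
Dose 4 (315 mg at t=9 h): 315·exp(−0.08664·7) = 171.755 mg/L
Dose 5 (445 mg at t=12 h): 445·exp(−0.08664·4) = 314.663 mg/L
Dose 6 (295 mg at t=15 h): 295·exp(−0.08664·1) = 270.516 mg/L
C(16) = 62.500 + 47.010 + 12.613 + 171.755 + 314.663 + 270.516 = 879.058 mg/L

879.058 mg/L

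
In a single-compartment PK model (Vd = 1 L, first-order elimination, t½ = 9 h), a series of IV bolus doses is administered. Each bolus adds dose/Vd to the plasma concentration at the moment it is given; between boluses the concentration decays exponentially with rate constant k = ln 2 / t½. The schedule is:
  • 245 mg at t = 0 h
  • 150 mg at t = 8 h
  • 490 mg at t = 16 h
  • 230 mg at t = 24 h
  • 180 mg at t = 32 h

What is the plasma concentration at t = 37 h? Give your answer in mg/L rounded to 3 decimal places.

334.460 mg/L

k = ln 2 / 9 = 0.07702 per h
Dose 1 (245 mg at t=0 h): 245·exp(−0.07702·37) = 14.177 mg/L
Dose 2 (150 mg at t=8 h): 150·exp(−0.07702·29) = 16.073 mg/L
Dose 3 (490 mg at t=16 h): 490·exp(−0.07702·21) = 97.228 mg/L
Dose 4 (230 mg at t=24 h): 230·exp(−0.07702·13) = 84.510 mg/L
Dose 5 (180 mg at t=32 h): 180·exp(−0.07702·5) = 122.471 mg/L
C(37) = 14.177 + 16.073 + 97.228 + 84.510 + 122.471 = 334.460 mg/L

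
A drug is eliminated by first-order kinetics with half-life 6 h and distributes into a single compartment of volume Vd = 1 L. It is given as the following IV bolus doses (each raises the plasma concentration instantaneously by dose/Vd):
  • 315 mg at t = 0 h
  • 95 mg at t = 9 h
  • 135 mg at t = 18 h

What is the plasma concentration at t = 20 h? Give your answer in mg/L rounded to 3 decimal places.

k = ln 2 / 6 = 0.11552 per h
Dose 1 (315 mg at t=0 h): 315·exp(−0.11552·20) = 31.252 mg/L
Dose 2 (95 mg at t=9 h): 95·exp(−0.11552·11) = 26.658 mg/L
Dose 3 (135 mg at t=18 h): 135·exp(−0.11552·2) = 107.150 mg/L
C(20) = 31.252 + 26.658 + 107.150 = 165.060 mg/L

165.060 mg/L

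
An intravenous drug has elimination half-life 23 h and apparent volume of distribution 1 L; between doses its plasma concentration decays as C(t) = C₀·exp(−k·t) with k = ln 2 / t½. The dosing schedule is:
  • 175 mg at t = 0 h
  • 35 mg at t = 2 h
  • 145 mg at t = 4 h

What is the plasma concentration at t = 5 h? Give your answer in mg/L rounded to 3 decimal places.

k = ln 2 / 23 = 0.03014 per h
Dose 1 (175 mg at t=0 h): 175·exp(−0.03014·5) = 150.521 mg/L
Dose 2 (35 mg at t=2 h): 35·exp(−0.03014·3) = 31.974 mg/L
Dose 3 (145 mg at t=4 h): 145·exp(−0.03014·1) = 140.695 mg/L
C(5) = 150.521 + 31.974 + 140.695 = 323.191 mg/L

323.191 mg/L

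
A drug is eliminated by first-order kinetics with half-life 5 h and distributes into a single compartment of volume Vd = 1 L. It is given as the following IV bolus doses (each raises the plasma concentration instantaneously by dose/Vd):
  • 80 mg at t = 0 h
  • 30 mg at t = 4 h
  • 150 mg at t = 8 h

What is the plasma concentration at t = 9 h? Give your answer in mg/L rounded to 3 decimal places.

168.557 mg/L

k = ln 2 / 5 = 0.13863 per h
Dose 1 (80 mg at t=0 h): 80·exp(−0.13863·9) = 22.974 mg/L
Dose 2 (30 mg at t=4 h): 30·exp(−0.13863·5) = 15.000 mg/L
Dose 3 (150 mg at t=8 h): 150·exp(−0.13863·1) = 130.583 mg/L
C(9) = 22.974 + 15.000 + 130.583 = 168.557 mg/L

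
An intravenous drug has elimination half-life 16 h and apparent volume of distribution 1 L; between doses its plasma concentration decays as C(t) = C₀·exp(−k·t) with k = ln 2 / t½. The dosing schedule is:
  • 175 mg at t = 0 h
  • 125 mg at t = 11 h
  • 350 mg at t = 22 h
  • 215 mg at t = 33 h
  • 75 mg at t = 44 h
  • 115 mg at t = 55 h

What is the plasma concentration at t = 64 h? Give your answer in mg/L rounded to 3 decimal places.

245.789 mg/L

k = ln 2 / 16 = 0.04332 per h
Dose 1 (175 mg at t=0 h): 175·exp(−0.04332·64) = 10.938 mg/L
Dose 2 (125 mg at t=11 h): 125·exp(−0.04332·53) = 12.582 mg/L
Dose 3 (350 mg at t=22 h): 350·exp(−0.04332·42) = 56.737 mg/L
Dose 4 (215 mg at t=33 h): 215·exp(−0.04332·31) = 56.130 mg/L
Dose 5 (75 mg at t=44 h): 75·exp(−0.04332·20) = 31.534 mg/L
Dose 6 (115 mg at t=55 h): 115·exp(−0.04332·9) = 77.870 mg/L
C(64) = 10.938 + 12.582 + 56.737 + 56.130 + 31.534 + 77.870 = 245.789 mg/L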